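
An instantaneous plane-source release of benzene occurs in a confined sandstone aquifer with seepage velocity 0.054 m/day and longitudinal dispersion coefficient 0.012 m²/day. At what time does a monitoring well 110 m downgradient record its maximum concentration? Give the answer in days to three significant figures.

2030 days

For the 1D instantaneous-source solution, setting ∂C/∂t = 0 at fixed x gives v²t² + 2Dt − x² = 0, so t = (√(D² + v²x²) − D)/v².
√(D² + v²x²) = √(0.012² + 0.054² × 110²) = 5.940; v² = 0.002916.
t = (5.940 − 0.012)/0.002916 = 2030 days (vs. the pure-advection estimate x/v = 2040 d).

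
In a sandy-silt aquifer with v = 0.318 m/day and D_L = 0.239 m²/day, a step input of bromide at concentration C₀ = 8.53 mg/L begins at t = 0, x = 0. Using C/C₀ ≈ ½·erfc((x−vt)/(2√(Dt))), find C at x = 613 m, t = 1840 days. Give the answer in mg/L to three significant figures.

For a continuous step input, C/C₀ ≈ ½·erfc((x−vt)/(2√(Dt))).
vt = 0.318 × 1840 = 585.12 m and 2√(Dt) = 2√(0.239 × 1840) = 41.94 m.
Argument (x−vt)/(2√(Dt)) = (613 − 585.12)/41.94 = 0.6648; ½·erfc(0.6648) = 0.1736.
C = 8.53 × 0.1736 = 1.48 mg/L.

1.48 mg/L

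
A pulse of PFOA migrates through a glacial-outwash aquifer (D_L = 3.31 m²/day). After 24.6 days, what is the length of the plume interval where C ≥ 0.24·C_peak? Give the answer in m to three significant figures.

The plume is Gaussian with σ = √(2Dt) = √(2 × 3.31 × 24.6) = 12.76 m.
C/C_peak = exp(−Δx²/(2σ²)) = 0.24 ⇒ Δx = σ·√(−2 ln 0.24) = 12.76 × 1.689 = 21.55 m.
Width = 2Δx = 43.1 m.

43.1 m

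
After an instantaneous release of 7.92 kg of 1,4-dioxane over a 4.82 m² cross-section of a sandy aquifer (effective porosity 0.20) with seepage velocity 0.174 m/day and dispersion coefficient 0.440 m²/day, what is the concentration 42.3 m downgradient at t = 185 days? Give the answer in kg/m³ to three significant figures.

0.188 kg/m³

For an instantaneous plane source, C(x,t) = M/(n_e·A·√(4πDt)) · exp(−(x−vt)²/(4Dt)), with n_e·A the pore (flow) area.
Plume center vt = 0.174 × 185 = 32.19 m, so the well at 42.3 m is 10.11 m downgradient of the peak.
√(4πDt) = 31.98 m, giving peak height M/(n_e·A·√(4πDt)) = 7.92/(0.20 × 4.82 × 31.98) = 0.2569 kg/m³.
(x−vt)²/(4Dt) = (10.11)²/(4 × 0.440 × 185) = 0.3139; exp(−0.3139) = 0.7306.
C = 0.2569 × 0.7306 = 0.188 kg/m³.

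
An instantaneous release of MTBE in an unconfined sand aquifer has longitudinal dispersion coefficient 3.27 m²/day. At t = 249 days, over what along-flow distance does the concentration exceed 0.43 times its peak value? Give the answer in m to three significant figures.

The plume is Gaussian with σ = √(2Dt) = √(2 × 3.27 × 249) = 40.35 m.
C/C_peak = exp(−Δx²/(2σ²)) = 0.43 ⇒ Δx = σ·√(−2 ln 0.43) = 40.35 × 1.299 = 52.41 m.
Width = 2Δx = 105 m.

105 m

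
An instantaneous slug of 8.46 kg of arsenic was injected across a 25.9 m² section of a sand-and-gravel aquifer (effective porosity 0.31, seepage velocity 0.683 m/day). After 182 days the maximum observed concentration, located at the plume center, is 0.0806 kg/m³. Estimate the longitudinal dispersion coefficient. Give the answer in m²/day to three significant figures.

At the plume center C_max = M/(n_e·A·√(4πDt)), so D = M²/(4πt·(n_e·A·C_max)²).
n_e·A·C_max = 0.31 × 25.9 × 0.0806 = 0.6471 kg/m.
D = 8.46²/(4π × 182 × 0.6471²) = 0.0747 m²/day.

0.0747 m²/day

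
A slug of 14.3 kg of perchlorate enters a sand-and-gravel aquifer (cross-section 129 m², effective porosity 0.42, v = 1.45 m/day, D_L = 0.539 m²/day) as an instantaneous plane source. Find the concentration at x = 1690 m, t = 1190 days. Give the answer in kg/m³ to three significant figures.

0.00180 kg/m³

For an instantaneous plane source, C(x,t) = M/(n_e·A·√(4πDt)) · exp(−(x−vt)²/(4Dt)), with n_e·A the pore (flow) area.
Plume center vt = 1.45 × 1190 = 1725.5 m, so the well at 1690 m is 35.5 m upgradient of the peak.
√(4πDt) = 89.78 m, giving peak height M/(n_e·A·√(4πDt)) = 14.3/(0.42 × 129 × 89.78) = 0.002940 kg/m³.
(x−vt)²/(4Dt) = (-35.5)²/(4 × 0.539 × 1190) = 0.4912; exp(−0.4912) = 0.6119.
C = 0.002940 × 0.6119 = 0.00180 kg/m³.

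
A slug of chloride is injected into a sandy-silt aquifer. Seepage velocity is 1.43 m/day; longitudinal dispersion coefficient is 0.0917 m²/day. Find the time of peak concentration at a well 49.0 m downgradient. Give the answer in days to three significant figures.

For the 1D instantaneous-source solution, setting ∂C/∂t = 0 at fixed x gives v²t² + 2Dt − x² = 0, so t = (√(D² + v²x²) − D)/v².
√(D² + v²x²) = √(0.0917² + 1.43² × 49.0²) = 70.07; v² = 2.0449.
t = (70.07 − 0.0917)/2.0449 = 34.2 days (vs. the pure-advection estimate x/v = 34.3 d).

34.2 days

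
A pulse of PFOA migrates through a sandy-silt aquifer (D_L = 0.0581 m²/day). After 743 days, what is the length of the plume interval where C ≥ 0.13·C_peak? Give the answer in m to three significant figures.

37.5 m

The plume is Gaussian with σ = √(2Dt) = √(2 × 0.0581 × 743) = 9.292 m.
C/C_peak = exp(−Δx²/(2σ²)) = 0.13 ⇒ Δx = σ·√(−2 ln 0.13) = 9.292 × 2.020 = 18.77 m.
Width = 2Δx = 37.5 m.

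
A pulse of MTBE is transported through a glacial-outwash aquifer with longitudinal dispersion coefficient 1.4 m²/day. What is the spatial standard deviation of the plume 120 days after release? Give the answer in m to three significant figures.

18.3 m

Dispersive spreading gives a Gaussian with σ² = 2Dt; advection only shifts the center.
σ = √(2 × 1.4 × 120) = 18.3 m.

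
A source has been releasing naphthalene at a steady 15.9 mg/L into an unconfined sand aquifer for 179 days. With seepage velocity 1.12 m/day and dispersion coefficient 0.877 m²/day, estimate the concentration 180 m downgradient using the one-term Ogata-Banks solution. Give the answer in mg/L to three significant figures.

For a continuous step input, C/C₀ ≈ ½·erfc((x−vt)/(2√(Dt))).
vt = 1.12 × 179 = 200.48 m and 2√(Dt) = 2√(0.877 × 179) = 25.06 m.
Argument (x−vt)/(2√(Dt)) = (180 − 200.48)/25.06 = -0.8172; ½·erfc(-0.8172) = 0.8761.
C = 15.9 × 0.8761 = 13.9 mg/L.

13.9 mg/L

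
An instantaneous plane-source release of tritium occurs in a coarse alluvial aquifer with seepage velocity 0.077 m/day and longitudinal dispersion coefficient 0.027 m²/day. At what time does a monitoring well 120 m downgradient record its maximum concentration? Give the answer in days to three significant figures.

1550 days

For the 1D instantaneous-source solution, setting ∂C/∂t = 0 at fixed x gives v²t² + 2Dt − x² = 0, so t = (√(D² + v²x²) − D)/v².
√(D² + v²x²) = √(0.027² + 0.077² × 120²) = 9.240; v² = 0.005929.
t = (9.240 − 0.027)/0.005929 = 1550 days (vs. the pure-advection estimate x/v = 1560 d).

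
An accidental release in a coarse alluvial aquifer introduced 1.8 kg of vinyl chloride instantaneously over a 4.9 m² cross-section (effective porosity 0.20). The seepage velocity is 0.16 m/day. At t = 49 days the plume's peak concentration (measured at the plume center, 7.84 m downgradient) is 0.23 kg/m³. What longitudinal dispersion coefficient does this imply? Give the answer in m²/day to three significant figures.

At the plume center C_max = M/(n_e·A·√(4πDt)), so D = M²/(4πt·(n_e·A·C_max)²).
n_e·A·C_max = 0.20 × 4.9 × 0.23 = 0.2254 kg/m.
D = 1.8²/(4π × 49 × 0.2254²) = 0.104 m²/day.

0.104 m²/day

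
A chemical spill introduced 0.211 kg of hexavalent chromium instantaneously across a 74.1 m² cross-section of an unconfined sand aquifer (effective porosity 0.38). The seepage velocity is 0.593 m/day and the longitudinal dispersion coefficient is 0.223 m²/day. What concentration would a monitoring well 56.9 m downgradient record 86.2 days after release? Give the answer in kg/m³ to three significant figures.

0.000312 kg/m³

For an instantaneous plane source, C(x,t) = M/(n_e·A·√(4πDt)) · exp(−(x−vt)²/(4Dt)), with n_e·A the pore (flow) area.
Plume center vt = 0.593 × 86.2 = 51.1166 m, so the well at 56.9 m is 5.7834 m downgradient of the peak.
√(4πDt) = 15.54 m, giving peak height M/(n_e·A·√(4πDt)) = 0.211/(0.38 × 74.1 × 15.54) = 0.0004822 kg/m³.
(x−vt)²/(4Dt) = (5.7834)²/(4 × 0.223 × 86.2) = 0.4350; exp(−0.4350) = 0.6473.
C = 0.0004822 × 0.6473 = 0.000312 kg/m³.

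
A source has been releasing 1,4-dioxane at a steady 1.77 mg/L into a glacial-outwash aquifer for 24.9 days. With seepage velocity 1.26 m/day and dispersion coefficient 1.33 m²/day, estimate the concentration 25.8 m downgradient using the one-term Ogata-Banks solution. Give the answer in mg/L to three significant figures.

For a continuous step input, C/C₀ ≈ ½·erfc((x−vt)/(2√(Dt))).
vt = 1.26 × 24.9 = 31.374 m and 2√(Dt) = 2√(1.33 × 24.9) = 11.51 m.
Argument (x−vt)/(2√(Dt)) = (25.8 − 31.374)/11.51 = -0.4843; ½·erfc(-0.4843) = 0.7533.
C = 1.77 × 0.7533 = 1.33 mg/L.

1.33 mg/L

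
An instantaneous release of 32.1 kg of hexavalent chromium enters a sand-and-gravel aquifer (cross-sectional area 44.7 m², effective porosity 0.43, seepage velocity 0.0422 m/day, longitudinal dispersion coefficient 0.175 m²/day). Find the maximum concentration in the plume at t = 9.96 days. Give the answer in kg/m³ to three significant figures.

The peak of an instantaneous 1D plume sits at x = vt; there the Gaussian factor is 1 and C_max = M/(n_e·A·√(4πDt)), where n_e·A is the pore area the mass is dissolved in.
√(4πDt) = √(4π × 0.175 × 9.96) = 4.680 m, so C_max = 32.1/(0.43 × 44.7 × 4.680) = 0.357 kg/m³.

0.357 kg/m³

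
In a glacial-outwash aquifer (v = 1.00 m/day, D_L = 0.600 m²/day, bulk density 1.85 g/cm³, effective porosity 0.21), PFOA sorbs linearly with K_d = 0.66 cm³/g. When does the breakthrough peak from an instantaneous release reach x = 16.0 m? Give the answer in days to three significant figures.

Retardation factor R = 1 + ρ_b·K_d/n = 1 + 1.85 × 0.66/0.21 = 6.814.
Sorption retards both mechanisms: v_R = v/R = 0.1468 m/day, D_R = D/R = 0.08805 m²/day.
Peak time from v_R²t² + 2D_R t − x² = 0: t = (√(D_R² + v_R²x²) − D_R)/v_R².
√(D_R² + v_R²x²) = √(0.08805² + 0.1468² × 16.0²) = 2.350; v_R² = 0.02155.
t = (2.350 − 0.08805)/0.02155 = 105 days.

105 days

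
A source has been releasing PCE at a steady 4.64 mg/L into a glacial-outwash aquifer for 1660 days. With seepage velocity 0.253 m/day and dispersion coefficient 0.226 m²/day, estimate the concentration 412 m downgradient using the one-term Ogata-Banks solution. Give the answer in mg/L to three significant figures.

2.85 mg/L

For a continuous step input, C/C₀ ≈ ½·erfc((x−vt)/(2√(Dt))).
vt = 0.253 × 1660 = 419.98 m and 2√(Dt) = 2√(0.226 × 1660) = 38.74 m.
Argument (x−vt)/(2√(Dt)) = (412 − 419.98)/38.74 = -0.2060; ½·erfc(-0.2060) = 0.6146.
C = 4.64 × 0.6146 = 2.85 mg/L.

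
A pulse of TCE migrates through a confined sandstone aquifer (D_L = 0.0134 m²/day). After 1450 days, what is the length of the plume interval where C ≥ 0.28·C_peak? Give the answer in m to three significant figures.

19.9 m

The plume is Gaussian with σ = √(2Dt) = √(2 × 0.0134 × 1450) = 6.234 m.
C/C_peak = exp(−Δx²/(2σ²)) = 0.28 ⇒ Δx = σ·√(−2 ln 0.28) = 6.234 × 1.596 = 9.949 m.
Width = 2Δx = 19.9 m.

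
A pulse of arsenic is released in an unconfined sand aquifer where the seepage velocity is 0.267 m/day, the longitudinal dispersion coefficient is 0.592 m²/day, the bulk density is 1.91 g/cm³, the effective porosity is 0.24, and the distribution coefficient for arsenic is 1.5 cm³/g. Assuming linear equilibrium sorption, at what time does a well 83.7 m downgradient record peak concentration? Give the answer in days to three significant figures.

3950 days

Retardation factor R = 1 + ρ_b·K_d/n = 1 + 1.91 × 1.5/0.24 = 12.94.
Sorption retards both mechanisms: v_R = v/R = 0.02063 m/day, D_R = D/R = 0.04575 m²/day.
Peak time from v_R²t² + 2D_R t − x² = 0: t = (√(D_R² + v_R²x²) − D_R)/v_R².
√(D_R² + v_R²x²) = √(0.04575² + 0.02063² × 83.7²) = 1.727; v_R² = 0.0004256.
t = (1.727 − 0.04575)/0.0004256 = 3950 days.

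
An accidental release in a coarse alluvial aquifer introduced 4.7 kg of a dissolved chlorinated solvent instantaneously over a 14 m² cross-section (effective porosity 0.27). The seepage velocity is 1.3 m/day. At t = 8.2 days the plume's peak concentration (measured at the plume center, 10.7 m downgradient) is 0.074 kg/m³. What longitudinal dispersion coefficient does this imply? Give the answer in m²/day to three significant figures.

2.74 m²/day

At the plume center C_max = M/(n_e·A·√(4πDt)), so D = M²/(4πt·(n_e·A·C_max)²).
n_e·A·C_max = 0.27 × 14 × 0.074 = 0.2797 kg/m.
D = 4.7²/(4π × 8.2 × 0.2797²) = 2.74 m²/day.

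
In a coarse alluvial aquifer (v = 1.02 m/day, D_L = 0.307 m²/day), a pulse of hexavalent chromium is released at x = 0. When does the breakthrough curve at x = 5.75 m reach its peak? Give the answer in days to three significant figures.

For the 1D instantaneous-source solution, setting ∂C/∂t = 0 at fixed x gives v²t² + 2Dt − x² = 0, so t = (√(D² + v²x²) − D)/v².
√(D² + v²x²) = √(0.307² + 1.02² × 5.75²) = 5.873; v² = 1.0404.
t = (5.873 − 0.307)/1.0404 = 5.35 days (vs. the pure-advection estimate x/v = 5.64 d).

5.35 days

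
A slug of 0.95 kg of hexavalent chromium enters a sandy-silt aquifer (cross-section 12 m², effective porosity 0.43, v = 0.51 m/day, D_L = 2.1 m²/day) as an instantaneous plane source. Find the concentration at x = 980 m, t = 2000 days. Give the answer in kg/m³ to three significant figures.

0.000729 kg/m³

For an instantaneous plane source, C(x,t) = M/(n_e·A·√(4πDt)) · exp(−(x−vt)²/(4Dt)), with n_e·A the pore (flow) area.
Plume center vt = 0.51 × 2000 = 1020 m, so the well at 980 m is 40 m upgradient of the peak.
√(4πDt) = 229.7 m, giving peak height M/(n_e·A·√(4πDt)) = 0.95/(0.43 × 12 × 229.7) = 0.0008015 kg/m³.
(x−vt)²/(4Dt) = (-40)²/(4 × 2.1 × 2000) = 0.09524; exp(−0.09524) = 0.9092.
C = 0.0008015 × 0.9092 = 0.000729 kg/m³.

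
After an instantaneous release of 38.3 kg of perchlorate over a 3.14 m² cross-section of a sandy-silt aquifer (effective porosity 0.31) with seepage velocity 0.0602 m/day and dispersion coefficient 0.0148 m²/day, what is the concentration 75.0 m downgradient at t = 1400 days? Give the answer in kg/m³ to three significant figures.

For an instantaneous plane source, C(x,t) = M/(n_e·A·√(4πDt)) · exp(−(x−vt)²/(4Dt)), with n_e·A the pore (flow) area.
Plume center vt = 0.0602 × 1400 = 84.28 m, so the well at 75.0 m is 9.28 m upgradient of the peak.
√(4πDt) = 16.14 m, giving peak height M/(n_e·A·√(4πDt)) = 38.3/(0.31 × 3.14 × 16.14) = 2.438 kg/m³.
(x−vt)²/(4Dt) = (-9.28)²/(4 × 0.0148 × 1400) = 1.039; exp(−1.039) = 0.3538.
C = 2.438 × 0.3538 = 0.863 kg/m³.

0.863 kg/m³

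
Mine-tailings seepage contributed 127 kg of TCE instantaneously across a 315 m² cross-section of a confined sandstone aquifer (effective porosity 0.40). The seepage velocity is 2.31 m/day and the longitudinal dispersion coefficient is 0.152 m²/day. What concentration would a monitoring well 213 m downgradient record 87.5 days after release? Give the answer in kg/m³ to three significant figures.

For an instantaneous plane source, C(x,t) = M/(n_e·A·√(4πDt)) · exp(−(x−vt)²/(4Dt)), with n_e·A the pore (flow) area.
Plume center vt = 2.31 × 87.5 = 202.125 m, so the well at 213 m is 10.875 m downgradient of the peak.
√(4πDt) = 12.93 m, giving peak height M/(n_e·A·√(4πDt)) = 127/(0.40 × 315 × 12.93) = 0.07795 kg/m³.
(x−vt)²/(4Dt) = (10.875)²/(4 × 0.152 × 87.5) = 2.223; exp(−2.223) = 0.1083.
C = 0.07795 × 0.1083 = 0.00844 kg/m³.

0.00844 kg/m³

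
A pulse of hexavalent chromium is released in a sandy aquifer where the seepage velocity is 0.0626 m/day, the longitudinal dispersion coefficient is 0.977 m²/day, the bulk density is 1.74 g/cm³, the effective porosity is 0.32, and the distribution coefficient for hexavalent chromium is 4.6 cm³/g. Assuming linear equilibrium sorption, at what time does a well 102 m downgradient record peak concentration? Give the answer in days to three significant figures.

Retardation factor R = 1 + ρ_b·K_d/n = 1 + 1.74 × 4.6/0.32 = 26.01.
Sorption retards both mechanisms: v_R = v/R = 0.002407 m/day, D_R = D/R = 0.03756 m²/day.
Peak time from v_R²t² + 2D_R t − x² = 0: t = (√(D_R² + v_R²x²) − D_R)/v_R².
√(D_R² + v_R²x²) = √(0.03756² + 0.002407² × 102²) = 0.2484; v_R² = 5.794e-06.
t = (0.2484 − 0.03756)/5.794e-06 = 36400 days.

36400 days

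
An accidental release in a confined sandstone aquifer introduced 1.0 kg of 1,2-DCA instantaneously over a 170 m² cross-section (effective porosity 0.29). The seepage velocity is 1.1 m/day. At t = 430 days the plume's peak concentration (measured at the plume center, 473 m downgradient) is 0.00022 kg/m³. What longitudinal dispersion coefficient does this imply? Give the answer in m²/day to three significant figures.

1.57 m²/day

At the plume center C_max = M/(n_e·A·√(4πDt)), so D = M²/(4πt·(n_e·A·C_max)²).
n_e·A·C_max = 0.29 × 170 × 0.00022 = 0.01085 kg/m.
D = 1.0²/(4π × 430 × 0.01085²) = 1.57 m²/day.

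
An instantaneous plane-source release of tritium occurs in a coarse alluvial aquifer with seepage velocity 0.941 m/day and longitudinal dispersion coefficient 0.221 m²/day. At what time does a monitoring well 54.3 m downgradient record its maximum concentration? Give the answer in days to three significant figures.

For the 1D instantaneous-source solution, setting ∂C/∂t = 0 at fixed x gives v²t² + 2Dt − x² = 0, so t = (√(D² + v²x²) − D)/v².
√(D² + v²x²) = √(0.221² + 0.941² × 54.3²) = 51.10; v² = 0.885481.
t = (51.10 − 0.221)/0.885481 = 57.5 days (vs. the pure-advection estimate x/v = 57.7 d).

57.5 days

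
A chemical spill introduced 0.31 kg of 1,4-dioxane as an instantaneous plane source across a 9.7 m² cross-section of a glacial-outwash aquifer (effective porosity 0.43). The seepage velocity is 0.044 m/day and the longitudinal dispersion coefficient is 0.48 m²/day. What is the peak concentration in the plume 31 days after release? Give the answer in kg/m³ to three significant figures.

The peak of an instantaneous 1D plume sits at x = vt; there the Gaussian factor is 1 and C_max = M/(n_e·A·√(4πDt)), where n_e·A is the pore area the mass is dissolved in.
√(4πDt) = √(4π × 0.48 × 31) = 13.67 m, so C_max = 0.31/(0.43 × 9.7 × 13.67) = 0.00544 kg/m³.

0.00544 kg/m³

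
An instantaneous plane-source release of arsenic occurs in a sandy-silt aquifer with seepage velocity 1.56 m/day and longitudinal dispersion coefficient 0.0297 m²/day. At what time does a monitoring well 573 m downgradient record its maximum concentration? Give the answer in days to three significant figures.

For the 1D instantaneous-source solution, setting ∂C/∂t = 0 at fixed x gives v²t² + 2Dt − x² = 0, so t = (√(D² + v²x²) − D)/v².
√(D² + v²x²) = √(0.0297² + 1.56² × 573²) = 893.9; v² = 2.4336.
t = (893.9 − 0.0297)/2.4336 = 367 days (vs. the pure-advection estimate x/v = 367 d).

367 days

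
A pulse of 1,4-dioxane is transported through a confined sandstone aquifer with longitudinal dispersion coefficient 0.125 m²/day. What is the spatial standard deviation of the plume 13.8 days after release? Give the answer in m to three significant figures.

1.86 m

Dispersive spreading gives a Gaussian with σ² = 2Dt; advection only shifts the center.
σ = √(2 × 0.125 × 13.8) = 1.86 m.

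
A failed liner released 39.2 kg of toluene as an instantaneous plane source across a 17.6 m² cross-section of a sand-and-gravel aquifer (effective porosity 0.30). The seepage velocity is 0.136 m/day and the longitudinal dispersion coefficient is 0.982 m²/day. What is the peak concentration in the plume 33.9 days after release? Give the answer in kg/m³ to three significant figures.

The peak of an instantaneous 1D plume sits at x = vt; there the Gaussian factor is 1 and C_max = M/(n_e·A·√(4πDt)), where n_e·A is the pore area the mass is dissolved in.
√(4πDt) = √(4π × 0.982 × 33.9) = 20.45 m, so C_max = 39.2/(0.30 × 17.6 × 20.45) = 0.363 kg/m³.

0.363 kg/m³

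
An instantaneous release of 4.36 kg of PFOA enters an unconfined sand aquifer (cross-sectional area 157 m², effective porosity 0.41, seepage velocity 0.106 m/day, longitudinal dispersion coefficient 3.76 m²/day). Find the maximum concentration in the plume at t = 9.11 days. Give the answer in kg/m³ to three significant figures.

The peak of an instantaneous 1D plume sits at x = vt; there the Gaussian factor is 1 and C_max = M/(n_e·A·√(4πDt)), where n_e·A is the pore area the mass is dissolved in.
√(4πDt) = √(4π × 3.76 × 9.11) = 20.75 m, so C_max = 4.36/(0.41 × 157 × 20.75) = 0.00326 kg/m³.

0.00326 kg/m³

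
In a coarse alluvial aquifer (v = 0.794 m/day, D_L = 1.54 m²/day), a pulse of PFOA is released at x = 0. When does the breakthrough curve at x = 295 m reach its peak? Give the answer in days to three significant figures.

For the 1D instantaneous-source solution, setting ∂C/∂t = 0 at fixed x gives v²t² + 2Dt − x² = 0, so t = (√(D² + v²x²) − D)/v².
√(D² + v²x²) = √(1.54² + 0.794² × 295²) = 234.2; v² = 0.630436.
t = (234.2 − 1.54)/0.630436 = 369 days (vs. the pure-advection estimate x/v = 372 d).

369 days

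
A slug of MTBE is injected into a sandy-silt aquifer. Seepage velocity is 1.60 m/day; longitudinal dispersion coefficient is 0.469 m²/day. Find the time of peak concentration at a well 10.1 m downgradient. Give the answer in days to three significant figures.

6.13 days

For the 1D instantaneous-source solution, setting ∂C/∂t = 0 at fixed x gives v²t² + 2Dt − x² = 0, so t = (√(D² + v²x²) − D)/v².
√(D² + v²x²) = √(0.469² + 1.60² × 10.1²) = 16.17; v² = 2.56.
t = (16.17 − 0.469)/2.56 = 6.13 days (vs. the pure-advection estimate x/v = 6.31 d).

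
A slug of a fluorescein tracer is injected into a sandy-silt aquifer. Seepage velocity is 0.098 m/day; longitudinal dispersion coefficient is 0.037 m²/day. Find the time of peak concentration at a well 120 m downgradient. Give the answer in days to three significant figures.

For the 1D instantaneous-source solution, setting ∂C/∂t = 0 at fixed x gives v²t² + 2Dt − x² = 0, so t = (√(D² + v²x²) − D)/v².
√(D² + v²x²) = √(0.037² + 0.098² × 120²) = 11.76; v² = 0.009604.
t = (11.76 − 0.037)/0.009604 = 1220 days (vs. the pure-advection estimate x/v = 1220 d).

1220 days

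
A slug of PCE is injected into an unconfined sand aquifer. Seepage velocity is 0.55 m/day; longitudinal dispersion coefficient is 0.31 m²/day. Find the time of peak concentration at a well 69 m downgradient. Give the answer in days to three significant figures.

124 days

For the 1D instantaneous-source solution, setting ∂C/∂t = 0 at fixed x gives v²t² + 2Dt − x² = 0, so t = (√(D² + v²x²) − D)/v².
√(D² + v²x²) = √(0.31² + 0.55² × 69²) = 37.95; v² = 0.3025.
t = (37.95 − 0.31)/0.3025 = 124 days (vs. the pure-advection estimate x/v = 125 d).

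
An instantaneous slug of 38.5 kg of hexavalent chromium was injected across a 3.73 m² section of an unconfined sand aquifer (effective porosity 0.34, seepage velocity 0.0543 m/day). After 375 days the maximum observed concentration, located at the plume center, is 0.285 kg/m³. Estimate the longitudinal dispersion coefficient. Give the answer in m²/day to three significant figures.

2.41 m²/day

At the plume center C_max = M/(n_e·A·√(4πDt)), so D = M²/(4πt·(n_e·A·C_max)²).
n_e·A·C_max = 0.34 × 3.73 × 0.285 = 0.3614 kg/m.
D = 38.5²/(4π × 375 × 0.3614²) = 2.41 m²/day.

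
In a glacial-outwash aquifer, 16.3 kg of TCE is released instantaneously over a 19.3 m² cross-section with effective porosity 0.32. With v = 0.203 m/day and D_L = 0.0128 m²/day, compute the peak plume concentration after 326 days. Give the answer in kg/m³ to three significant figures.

0.364 kg/m³

The peak of an instantaneous 1D plume sits at x = vt; there the Gaussian factor is 1 and C_max = M/(n_e·A·√(4πDt)), where n_e·A is the pore area the mass is dissolved in.
√(4πDt) = √(4π × 0.0128 × 326) = 7.241 m, so C_max = 16.3/(0.32 × 19.3 × 7.241) = 0.364 kg/m³.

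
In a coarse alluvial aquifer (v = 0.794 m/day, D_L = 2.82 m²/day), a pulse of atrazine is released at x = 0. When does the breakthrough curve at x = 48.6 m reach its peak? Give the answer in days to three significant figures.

56.9 days

For the 1D instantaneous-source solution, setting ∂C/∂t = 0 at fixed x gives v²t² + 2Dt − x² = 0, so t = (√(D² + v²x²) − D)/v².
√(D² + v²x²) = √(2.82² + 0.794² × 48.6²) = 38.69; v² = 0.630436.
t = (38.69 − 2.82)/0.630436 = 56.9 days (vs. the pure-advection estimate x/v = 61.2 d).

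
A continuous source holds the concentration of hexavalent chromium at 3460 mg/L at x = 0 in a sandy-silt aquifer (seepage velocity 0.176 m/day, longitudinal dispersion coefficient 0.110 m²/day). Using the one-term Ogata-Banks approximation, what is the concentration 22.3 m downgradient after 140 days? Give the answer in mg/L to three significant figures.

2300 mg/L

For a continuous step input, C/C₀ ≈ ½·erfc((x−vt)/(2√(Dt))).
vt = 0.176 × 140 = 24.64 m and 2√(Dt) = 2√(0.110 × 140) = 7.849 m.
Argument (x−vt)/(2√(Dt)) = (22.3 − 24.64)/7.849 = -0.2981; ½·erfc(-0.2981) = 0.6633.
C = 3460 × 0.6633 = 2300 mg/L.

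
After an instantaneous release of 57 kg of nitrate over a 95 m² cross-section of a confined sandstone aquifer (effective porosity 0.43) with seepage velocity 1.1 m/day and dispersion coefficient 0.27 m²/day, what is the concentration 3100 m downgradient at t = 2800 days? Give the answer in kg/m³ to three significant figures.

For an instantaneous plane source, C(x,t) = M/(n_e·A·√(4πDt)) · exp(−(x−vt)²/(4Dt)), with n_e·A the pore (flow) area.
Plume center vt = 1.1 × 2800 = 3080 m, so the well at 3100 m is 20 m downgradient of the peak.
√(4πDt) = 97.47 m, giving peak height M/(n_e·A·√(4πDt)) = 57/(0.43 × 95 × 97.47) = 0.01432 kg/m³.
(x−vt)²/(4Dt) = (20)²/(4 × 0.27 × 2800) = 0.1323; exp(−0.1323) = 0.8761.
C = 0.01432 × 0.8761 = 0.0125 kg/m³.

0.0125 kg/m³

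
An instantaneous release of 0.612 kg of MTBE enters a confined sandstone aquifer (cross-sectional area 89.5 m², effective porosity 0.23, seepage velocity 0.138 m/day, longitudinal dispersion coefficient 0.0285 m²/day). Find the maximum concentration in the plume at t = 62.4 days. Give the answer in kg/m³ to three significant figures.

The peak of an instantaneous 1D plume sits at x = vt; there the Gaussian factor is 1 and C_max = M/(n_e·A·√(4πDt)), where n_e·A is the pore area the mass is dissolved in.
√(4πDt) = √(4π × 0.0285 × 62.4) = 4.727 m, so C_max = 0.612/(0.23 × 89.5 × 4.727) = 0.00629 kg/m³.

0.00629 kg/m³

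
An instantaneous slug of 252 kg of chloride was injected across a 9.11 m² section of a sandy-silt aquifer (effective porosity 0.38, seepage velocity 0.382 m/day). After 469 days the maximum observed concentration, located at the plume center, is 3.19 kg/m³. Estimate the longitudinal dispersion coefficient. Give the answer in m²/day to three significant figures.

At the plume center C_max = M/(n_e·A·√(4πDt)), so D = M²/(4πt·(n_e·A·C_max)²).
n_e·A·C_max = 0.38 × 9.11 × 3.19 = 11.04 kg/m.
D = 252²/(4π × 469 × 11.04²) = 0.0884 m²/day.

0.0884 m²/day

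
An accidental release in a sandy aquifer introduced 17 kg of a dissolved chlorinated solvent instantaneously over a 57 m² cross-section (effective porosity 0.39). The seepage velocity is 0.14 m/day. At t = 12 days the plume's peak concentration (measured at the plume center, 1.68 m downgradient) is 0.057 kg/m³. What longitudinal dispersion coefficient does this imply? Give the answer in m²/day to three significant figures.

1.19 m²/day

At the plume center C_max = M/(n_e·A·√(4πDt)), so D = M²/(4πt·(n_e·A·C_max)²).
n_e·A·C_max = 0.39 × 57 × 0.057 = 1.267 kg/m.
D = 17²/(4π × 12 × 1.267²) = 1.19 m²/day.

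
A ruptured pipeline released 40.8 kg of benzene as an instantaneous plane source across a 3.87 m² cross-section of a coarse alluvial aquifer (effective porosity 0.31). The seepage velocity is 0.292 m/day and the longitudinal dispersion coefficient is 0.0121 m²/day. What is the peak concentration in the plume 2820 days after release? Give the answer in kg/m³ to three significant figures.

The peak of an instantaneous 1D plume sits at x = vt; there the Gaussian factor is 1 and C_max = M/(n_e·A·√(4πDt)), where n_e·A is the pore area the mass is dissolved in.
√(4πDt) = √(4π × 0.0121 × 2820) = 20.71 m, so C_max = 40.8/(0.31 × 3.87 × 20.71) = 1.64 kg/m³.

1.64 kg/m³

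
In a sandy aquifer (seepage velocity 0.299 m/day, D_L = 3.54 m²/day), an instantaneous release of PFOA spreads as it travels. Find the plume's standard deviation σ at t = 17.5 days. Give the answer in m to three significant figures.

Dispersive spreading gives a Gaussian with σ² = 2Dt; advection only shifts the center.
σ = √(2 × 3.54 × 17.5) = 11.1 m.

11.1 m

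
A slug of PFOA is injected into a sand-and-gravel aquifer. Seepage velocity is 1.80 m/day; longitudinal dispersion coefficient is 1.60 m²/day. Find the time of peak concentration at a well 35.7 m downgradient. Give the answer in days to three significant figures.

For the 1D instantaneous-source solution, setting ∂C/∂t = 0 at fixed x gives v²t² + 2Dt − x² = 0, so t = (√(D² + v²x²) − D)/v².
√(D² + v²x²) = √(1.60² + 1.80² × 35.7²) = 64.28; v² = 3.24.
t = (64.28 − 1.60)/3.24 = 19.3 days (vs. the pure-advection estimate x/v = 19.8 d).

19.3 days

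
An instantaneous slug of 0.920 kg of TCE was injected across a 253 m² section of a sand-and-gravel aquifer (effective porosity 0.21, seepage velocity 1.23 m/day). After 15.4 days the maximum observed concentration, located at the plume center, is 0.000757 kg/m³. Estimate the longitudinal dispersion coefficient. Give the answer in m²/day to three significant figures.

At the plume center C_max = M/(n_e·A·√(4πDt)), so D = M²/(4πt·(n_e·A·C_max)²).
n_e·A·C_max = 0.21 × 253 × 0.000757 = 0.04022 kg/m.
D = 0.920²/(4π × 15.4 × 0.04022²) = 2.70 m²/day.

2.70 m²/day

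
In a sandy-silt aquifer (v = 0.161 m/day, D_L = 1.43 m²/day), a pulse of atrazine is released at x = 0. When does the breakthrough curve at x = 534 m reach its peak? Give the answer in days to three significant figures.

For the 1D instantaneous-source solution, setting ∂C/∂t = 0 at fixed x gives v²t² + 2Dt − x² = 0, so t = (√(D² + v²x²) − D)/v².
√(D² + v²x²) = √(1.43² + 0.161² × 534²) = 85.99; v² = 0.025921.
t = (85.99 − 1.43)/0.025921 = 3260 days (vs. the pure-advection estimate x/v = 3320 d).

3260 days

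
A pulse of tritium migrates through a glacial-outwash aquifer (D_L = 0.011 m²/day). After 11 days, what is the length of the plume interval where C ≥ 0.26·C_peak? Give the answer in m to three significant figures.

The plume is Gaussian with σ = √(2Dt) = √(2 × 0.011 × 11) = 0.4919 m.
C/C_peak = exp(−Δx²/(2σ²)) = 0.26 ⇒ Δx = σ·√(−2 ln 0.26) = 0.4919 × 1.641 = 0.8072 m.
Width = 2Δx = 1.61 m.

1.61 m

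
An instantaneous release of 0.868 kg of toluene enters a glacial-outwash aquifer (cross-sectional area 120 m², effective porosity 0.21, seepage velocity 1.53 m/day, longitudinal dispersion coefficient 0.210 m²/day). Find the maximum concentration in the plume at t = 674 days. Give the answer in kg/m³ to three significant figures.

0.000817 kg/m³

The peak of an instantaneous 1D plume sits at x = vt; there the Gaussian factor is 1 and C_max = M/(n_e·A·√(4πDt)), where n_e·A is the pore area the mass is dissolved in.
√(4πDt) = √(4π × 0.210 × 674) = 42.17 m, so C_max = 0.868/(0.21 × 120 × 42.17) = 0.000817 kg/m³.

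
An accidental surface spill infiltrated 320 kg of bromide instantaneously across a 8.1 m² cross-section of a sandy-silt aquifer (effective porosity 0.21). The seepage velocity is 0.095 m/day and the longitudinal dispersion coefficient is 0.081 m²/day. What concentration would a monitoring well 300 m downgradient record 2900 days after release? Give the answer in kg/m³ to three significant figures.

For an instantaneous plane source, C(x,t) = M/(n_e·A·√(4πDt)) · exp(−(x−vt)²/(4Dt)), with n_e·A the pore (flow) area.
Plume center vt = 0.095 × 2900 = 275.5 m, so the well at 300 m is 24.5 m downgradient of the peak.
√(4πDt) = 54.33 m, giving peak height M/(n_e·A·√(4πDt)) = 320/(0.21 × 8.1 × 54.33) = 3.463 kg/m³.
(x−vt)²/(4Dt) = (24.5)²/(4 × 0.081 × 2900) = 0.6388; exp(−0.6388) = 0.5279.
C = 3.463 × 0.5279 = 1.83 kg/m³.

1.83 kg/m³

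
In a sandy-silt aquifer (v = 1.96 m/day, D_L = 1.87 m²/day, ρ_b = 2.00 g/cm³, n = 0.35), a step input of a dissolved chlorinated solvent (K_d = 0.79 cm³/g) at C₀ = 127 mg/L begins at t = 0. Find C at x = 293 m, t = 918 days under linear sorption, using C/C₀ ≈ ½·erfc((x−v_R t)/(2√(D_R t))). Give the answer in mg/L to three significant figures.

115 mg/L

Retardation factor R = 1 + ρ_b·K_d/n = 1 + 2.00 × 0.79/0.35 = 5.514.
Sorption retards both mechanisms: v_R = v/R = 0.3555 m/day, D_R = D/R = 0.3391 m²/day.
v_R·t = 0.3555 × 918 = 326.349 m; 2√(D_R t) = 35.29 m; argument = (293 − 326.349)/35.29 = -0.9450.
C = C₀ × ½·erfc(-0.9450) = 127 × 0.9093 = 115 mg/L.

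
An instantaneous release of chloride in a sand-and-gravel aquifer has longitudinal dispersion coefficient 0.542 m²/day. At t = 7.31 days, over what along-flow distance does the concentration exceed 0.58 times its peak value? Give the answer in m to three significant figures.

The plume is Gaussian with σ = √(2Dt) = √(2 × 0.542 × 7.31) = 2.815 m.
C/C_peak = exp(−Δx²/(2σ²)) = 0.58 ⇒ Δx = σ·√(−2 ln 0.58) = 2.815 × 1.044 = 2.939 m.
Width = 2Δx = 5.88 m.

5.88 m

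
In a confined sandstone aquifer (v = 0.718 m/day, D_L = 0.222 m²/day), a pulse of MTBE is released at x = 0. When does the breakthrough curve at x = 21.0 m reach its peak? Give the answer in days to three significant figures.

28.8 days

For the 1D instantaneous-source solution, setting ∂C/∂t = 0 at fixed x gives v²t² + 2Dt − x² = 0, so t = (√(D² + v²x²) − D)/v².
√(D² + v²x²) = √(0.222² + 0.718² × 21.0²) = 15.08; v² = 0.515524.
t = (15.08 − 0.222)/0.515524 = 28.8 days (vs. the pure-advection estimate x/v = 29.2 d).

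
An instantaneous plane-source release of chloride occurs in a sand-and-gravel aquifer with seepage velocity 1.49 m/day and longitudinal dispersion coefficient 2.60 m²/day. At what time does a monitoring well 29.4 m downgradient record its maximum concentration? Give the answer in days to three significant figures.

For the 1D instantaneous-source solution, setting ∂C/∂t = 0 at fixed x gives v²t² + 2Dt − x² = 0, so t = (√(D² + v²x²) − D)/v².
√(D² + v²x²) = √(2.60² + 1.49² × 29.4²) = 43.88; v² = 2.2201.
t = (43.88 − 2.60)/2.2201 = 18.6 days (vs. the pure-advection estimate x/v = 19.7 d).

18.6 days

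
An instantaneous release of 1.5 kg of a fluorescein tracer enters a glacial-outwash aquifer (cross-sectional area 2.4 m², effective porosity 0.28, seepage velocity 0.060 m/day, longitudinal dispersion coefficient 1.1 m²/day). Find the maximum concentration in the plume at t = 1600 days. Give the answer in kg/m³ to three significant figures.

The peak of an instantaneous 1D plume sits at x = vt; there the Gaussian factor is 1 and C_max = M/(n_e·A·√(4πDt)), where n_e·A is the pore area the mass is dissolved in.
√(4πDt) = √(4π × 1.1 × 1600) = 148.7 m, so C_max = 1.5/(0.28 × 2.4 × 148.7) = 0.0150 kg/m³.

0.0150 kg/m³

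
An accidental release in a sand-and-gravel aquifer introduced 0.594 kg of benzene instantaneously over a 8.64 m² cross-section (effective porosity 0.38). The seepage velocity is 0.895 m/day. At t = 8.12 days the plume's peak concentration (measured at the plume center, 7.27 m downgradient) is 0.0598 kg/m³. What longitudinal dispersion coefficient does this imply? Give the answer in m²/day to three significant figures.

0.0897 m²/day

At the plume center C_max = M/(n_e·A·√(4πDt)), so D = M²/(4πt·(n_e·A·C_max)²).
n_e·A·C_max = 0.38 × 8.64 × 0.0598 = 0.1963 kg/m.
D = 0.594²/(4π × 8.12 × 0.1963²) = 0.0897 m²/day.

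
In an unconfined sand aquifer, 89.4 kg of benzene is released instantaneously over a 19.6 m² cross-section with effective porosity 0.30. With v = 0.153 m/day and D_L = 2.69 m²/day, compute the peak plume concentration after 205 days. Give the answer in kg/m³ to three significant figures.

0.183 kg/m³

The peak of an instantaneous 1D plume sits at x = vt; there the Gaussian factor is 1 and C_max = M/(n_e·A·√(4πDt)), where n_e·A is the pore area the mass is dissolved in.
√(4πDt) = √(4π × 2.69 × 205) = 83.24 m, so C_max = 89.4/(0.30 × 19.6 × 83.24) = 0.183 kg/m³.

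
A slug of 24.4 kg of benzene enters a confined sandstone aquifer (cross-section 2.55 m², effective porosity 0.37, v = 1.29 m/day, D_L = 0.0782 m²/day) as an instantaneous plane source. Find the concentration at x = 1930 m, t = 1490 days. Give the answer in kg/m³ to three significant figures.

0.591 kg/m³

For an instantaneous plane source, C(x,t) = M/(n_e·A·√(4πDt)) · exp(−(x−vt)²/(4Dt)), with n_e·A the pore (flow) area.
Plume center vt = 1.29 × 1490 = 1922.1 m, so the well at 1930 m is 7.9 m downgradient of the peak.
√(4πDt) = 38.26 m, giving peak height M/(n_e·A·√(4πDt)) = 24.4/(0.37 × 2.55 × 38.26) = 0.6759 kg/m³.
(x−vt)²/(4Dt) = (7.9)²/(4 × 0.0782 × 1490) = 0.1339; exp(−0.1339) = 0.8747.
C = 0.6759 × 0.8747 = 0.591 kg/m³.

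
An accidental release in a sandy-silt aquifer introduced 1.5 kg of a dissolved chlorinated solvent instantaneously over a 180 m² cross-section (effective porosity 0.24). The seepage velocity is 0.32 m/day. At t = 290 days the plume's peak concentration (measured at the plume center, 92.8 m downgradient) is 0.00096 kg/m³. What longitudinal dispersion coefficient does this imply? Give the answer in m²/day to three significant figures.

0.359 m²/day

At the plume center C_max = M/(n_e·A·√(4πDt)), so D = M²/(4πt·(n_e·A·C_max)²).
n_e·A·C_max = 0.24 × 180 × 0.00096 = 0.04147 kg/m.
D = 1.5²/(4π × 290 × 0.04147²) = 0.359 m²/day.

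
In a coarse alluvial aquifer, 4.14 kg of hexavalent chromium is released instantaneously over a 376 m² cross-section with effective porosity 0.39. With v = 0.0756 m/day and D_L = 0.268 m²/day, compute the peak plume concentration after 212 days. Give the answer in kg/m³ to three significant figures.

The peak of an instantaneous 1D plume sits at x = vt; there the Gaussian factor is 1 and C_max = M/(n_e·A·√(4πDt)), where n_e·A is the pore area the mass is dissolved in.
√(4πDt) = √(4π × 0.268 × 212) = 26.72 m, so C_max = 4.14/(0.39 × 376 × 26.72) = 0.00106 kg/m³.

0.00106 kg/m³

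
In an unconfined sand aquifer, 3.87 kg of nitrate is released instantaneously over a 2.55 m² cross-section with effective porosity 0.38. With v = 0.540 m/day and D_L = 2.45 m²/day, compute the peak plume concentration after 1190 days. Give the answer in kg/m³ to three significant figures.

0.0209 kg/m³

The peak of an instantaneous 1D plume sits at x = vt; there the Gaussian factor is 1 and C_max = M/(n_e·A·√(4πDt)), where n_e·A is the pore area the mass is dissolved in.
√(4πDt) = √(4π × 2.45 × 1190) = 191.4 m, so C_max = 3.87/(0.38 × 2.55 × 191.4) = 0.0209 kg/m³.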